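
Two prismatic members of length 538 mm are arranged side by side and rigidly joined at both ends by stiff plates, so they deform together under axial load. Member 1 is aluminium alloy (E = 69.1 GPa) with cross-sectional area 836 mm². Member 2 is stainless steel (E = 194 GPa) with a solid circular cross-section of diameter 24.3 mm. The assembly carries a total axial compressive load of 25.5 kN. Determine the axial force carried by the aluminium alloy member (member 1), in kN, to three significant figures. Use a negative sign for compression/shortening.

-9.97 kN

A_2 = 463.8 mm².
Equal strain + equilibrium ⇒ each member carries load in proportion to AE: A₁E₁ = 57770000 N, A₂E₂ = 89970000 N, ΣAE = 147700000 N.
F₁ = P·A₁E₁/ΣAE = -25500·57770000/147700000 = -9971 N.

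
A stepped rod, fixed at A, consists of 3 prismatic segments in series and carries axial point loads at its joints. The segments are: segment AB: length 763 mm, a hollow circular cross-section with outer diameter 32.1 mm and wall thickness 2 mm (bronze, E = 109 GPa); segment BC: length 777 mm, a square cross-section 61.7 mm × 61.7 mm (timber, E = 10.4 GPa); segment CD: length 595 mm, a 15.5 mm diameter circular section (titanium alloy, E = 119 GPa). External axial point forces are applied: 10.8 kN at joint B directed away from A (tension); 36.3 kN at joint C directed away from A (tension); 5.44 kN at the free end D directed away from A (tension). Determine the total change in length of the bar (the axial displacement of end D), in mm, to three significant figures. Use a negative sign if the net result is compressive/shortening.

Internal axial forces (sectioning from the free end, tension +): N_CD = 5.44 kN, N_BC = 41.74 kN, N_AB = 52.54 kN.
A_AB = 189.1 mm².
A_BC = 3807 mm².
A_CD = 188.7 mm².
δ_AB = 52540·763/(189.1·109000) = 1.945 mm
δ_BC = 41740·777/(3807·10400) = 0.8192 mm
δ_CD = 5440·595/(188.7·119000) = 0.1442 mm
δ = Σδ_i = 2.908 mm.

2.91 mm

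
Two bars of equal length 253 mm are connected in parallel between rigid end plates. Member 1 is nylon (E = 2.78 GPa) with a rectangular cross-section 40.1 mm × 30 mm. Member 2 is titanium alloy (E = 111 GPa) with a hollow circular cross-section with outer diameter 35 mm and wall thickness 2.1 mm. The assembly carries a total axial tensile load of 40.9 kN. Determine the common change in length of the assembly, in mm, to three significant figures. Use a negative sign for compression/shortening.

0.377 mm

A_1 = 1203 mm².
A_2 = 217.1 mm².
Equal strain + equilibrium ⇒ each member carries load in proportion to AE: A₁E₁ = 3344000 N, A₂E₂ = 24090000 N, ΣAE = 27440000 N.
δ = PL/ΣAE = 40900·253/27440000 = 0.3771 mm.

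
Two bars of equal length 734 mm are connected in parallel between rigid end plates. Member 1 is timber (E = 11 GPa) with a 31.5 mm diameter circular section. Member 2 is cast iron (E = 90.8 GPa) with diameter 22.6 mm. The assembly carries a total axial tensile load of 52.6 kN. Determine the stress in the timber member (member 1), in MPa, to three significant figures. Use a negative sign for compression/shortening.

12.9 MPa

A_1 = 779.3 mm².
A_2 = 401.1 mm².
Equal strain + equilibrium ⇒ each member carries load in proportion to AE: A₁E₁ = 8572000 N, A₂E₂ = 36420000 N, ΣAE = 45000000 N.
σ₁ = P·E₁/ΣAE = 52600·11000/45000000 = 12.86 MPa.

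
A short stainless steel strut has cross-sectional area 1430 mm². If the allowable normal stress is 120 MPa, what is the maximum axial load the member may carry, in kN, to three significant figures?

172 kN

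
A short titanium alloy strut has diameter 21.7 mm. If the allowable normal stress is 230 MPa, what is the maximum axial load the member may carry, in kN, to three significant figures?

A = 369.8 mm².
P_max = σ_allow · A = 230 · 369.8 = 85060 N = 85.06 kN.

85.1 kN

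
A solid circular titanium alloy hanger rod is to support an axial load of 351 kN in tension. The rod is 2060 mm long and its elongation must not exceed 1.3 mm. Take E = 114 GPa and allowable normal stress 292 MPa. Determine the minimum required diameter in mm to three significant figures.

78.8 mm

Required area A ≥ P/σ_allow = 351000/292 = 1202 mm².
For a solid circular section, d ≥ √(4A/π) = 39.12 mm.
Elongation limit: A ≥ PL/(Eδ_allow) = 351000·2060/(114000·1.3) = 4879 mm² ⇒ d ≥ 78.82 mm.
The elongation limit governs.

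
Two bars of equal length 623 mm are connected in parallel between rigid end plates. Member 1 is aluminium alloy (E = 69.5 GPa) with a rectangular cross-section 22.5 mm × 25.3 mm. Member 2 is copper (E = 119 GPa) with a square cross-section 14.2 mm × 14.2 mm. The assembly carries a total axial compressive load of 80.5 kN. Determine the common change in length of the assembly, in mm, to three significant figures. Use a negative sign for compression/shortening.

-0.789 mm

A_1 = 569.2 mm².
A_2 = 201.6 mm².
Equal strain + equilibrium ⇒ each member carries load in proportion to AE: A₁E₁ = 39560000 N, A₂E₂ = 24000000 N, ΣAE = 63560000 N.
δ = PL/ΣAE = -80500·623/63560000 = -0.7891 mm.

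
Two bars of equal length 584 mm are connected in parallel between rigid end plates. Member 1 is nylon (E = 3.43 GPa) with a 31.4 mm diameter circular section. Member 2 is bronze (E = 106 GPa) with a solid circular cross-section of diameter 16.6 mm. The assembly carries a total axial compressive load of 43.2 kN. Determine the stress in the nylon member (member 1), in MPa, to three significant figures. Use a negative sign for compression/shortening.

-5.79 MPa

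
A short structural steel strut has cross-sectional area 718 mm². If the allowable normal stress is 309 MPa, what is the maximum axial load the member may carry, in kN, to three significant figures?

P_max = σ_allow · A = 309 · 718 = 221900 N = 221.9 kN.

222 kN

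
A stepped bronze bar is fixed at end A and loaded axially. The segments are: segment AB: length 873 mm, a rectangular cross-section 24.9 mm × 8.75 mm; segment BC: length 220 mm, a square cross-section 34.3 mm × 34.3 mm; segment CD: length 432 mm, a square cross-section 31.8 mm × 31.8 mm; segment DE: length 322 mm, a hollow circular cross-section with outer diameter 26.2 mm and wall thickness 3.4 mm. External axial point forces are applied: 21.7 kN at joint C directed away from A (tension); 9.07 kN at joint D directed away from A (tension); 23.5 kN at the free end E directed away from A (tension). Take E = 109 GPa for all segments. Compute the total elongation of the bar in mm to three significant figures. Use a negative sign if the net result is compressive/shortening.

Internal axial forces (sectioning from the free end, tension +): N_DE = 23.5 kN, N_CD = 32.57 kN, N_BC = 54.27 kN, N_AB = 54.27 kN.
A_AB = 217.9 mm².
A_BC = 1176 mm².
A_CD = 1011 mm².
A_DE = 243.5 mm².
δ_AB = 54270·873/(217.9·109000) = 1.995 mm
δ_BC = 54270·220/(1176·109000) = 0.0931 mm
δ_CD = 32570·432/(1011·109000) = 0.1276 mm
δ_DE = 23500·322/(243.5·109000) = 0.2851 mm
δ = Σδ_i = 2.501 mm.

2.50 mm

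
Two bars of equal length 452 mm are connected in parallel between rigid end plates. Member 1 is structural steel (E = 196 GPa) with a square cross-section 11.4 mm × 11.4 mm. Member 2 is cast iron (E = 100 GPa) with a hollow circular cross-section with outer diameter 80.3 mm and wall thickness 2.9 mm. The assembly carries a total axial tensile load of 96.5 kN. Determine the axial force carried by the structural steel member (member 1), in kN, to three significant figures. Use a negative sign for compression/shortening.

A_1 = 130 mm².
A_2 = 705.2 mm².
Equal strain + equilibrium ⇒ each member carries load in proportion to AE: A₁E₁ = 25470000 N, A₂E₂ = 70520000 N, ΣAE = 95990000 N.
F₁ = P·A₁E₁/ΣAE = 96500·25470000/95990000 = 25610 N.

25.6 kN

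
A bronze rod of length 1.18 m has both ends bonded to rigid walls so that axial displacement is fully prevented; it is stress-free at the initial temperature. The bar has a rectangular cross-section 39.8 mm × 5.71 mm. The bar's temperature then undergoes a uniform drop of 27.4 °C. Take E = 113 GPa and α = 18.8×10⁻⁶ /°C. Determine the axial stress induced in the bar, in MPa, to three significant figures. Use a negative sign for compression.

Free thermal expansion αLΔT = 18.8e-6 · 1180 · -27.4 = -0.6078 mm.
The walls impose strain ε = −(-0.6078)/1180 = 5.1512e-04; σ = Eε = 113000 · 5.1512e-04 = 58.21 MPa.

58.2 MPa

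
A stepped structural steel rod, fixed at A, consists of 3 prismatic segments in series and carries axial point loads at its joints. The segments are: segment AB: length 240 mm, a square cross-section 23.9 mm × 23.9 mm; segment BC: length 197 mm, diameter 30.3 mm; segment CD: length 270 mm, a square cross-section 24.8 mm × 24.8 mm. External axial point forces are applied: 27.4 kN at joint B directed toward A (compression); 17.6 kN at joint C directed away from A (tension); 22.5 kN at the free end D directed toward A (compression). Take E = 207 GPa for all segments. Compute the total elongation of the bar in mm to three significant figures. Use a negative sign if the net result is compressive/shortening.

-0.120 mm

Internal axial forces (sectioning from the free end, tension +): N_CD = -22.5 kN, N_BC = -4.9 kN, N_AB = -32.3 kN.
A_AB = 571.2 mm².
A_BC = 721.1 mm².
A_CD = 615 mm².
δ_AB = -32300·240/(571.2·207000) = -0.06556 mm
δ_BC = -4900·197/(721.1·207000) = -0.006467 mm
δ_CD = -22500·270/(615·207000) = -0.04772 mm
δ = Σδ_i = -0.1197 mm.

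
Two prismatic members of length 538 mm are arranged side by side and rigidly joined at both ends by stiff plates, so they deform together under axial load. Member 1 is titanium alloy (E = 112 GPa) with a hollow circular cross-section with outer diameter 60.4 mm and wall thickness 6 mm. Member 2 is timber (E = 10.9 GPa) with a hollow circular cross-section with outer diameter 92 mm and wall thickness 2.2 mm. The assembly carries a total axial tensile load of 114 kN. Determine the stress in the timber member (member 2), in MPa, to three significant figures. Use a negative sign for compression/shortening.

A_1 = 1025 mm².
A_2 = 620.7 mm².
Equal strain + equilibrium ⇒ each member carries load in proportion to AE: A₁E₁ = 114800000 N, A₂E₂ = 6765000 N, ΣAE = 121600000 N.
σ₂ = P·E₂/ΣAE = 114000·10900/121600000 = 10.22 MPa.

10.2 MPa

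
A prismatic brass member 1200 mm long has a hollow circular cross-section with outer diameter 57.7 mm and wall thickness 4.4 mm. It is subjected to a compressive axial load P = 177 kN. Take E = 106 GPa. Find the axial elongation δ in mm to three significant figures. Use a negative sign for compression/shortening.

A = 736.8 mm².
δ_mech = NL/(AE) = -177000·1200/(736.8·106000) = -2.72 mm.

-2.72 mm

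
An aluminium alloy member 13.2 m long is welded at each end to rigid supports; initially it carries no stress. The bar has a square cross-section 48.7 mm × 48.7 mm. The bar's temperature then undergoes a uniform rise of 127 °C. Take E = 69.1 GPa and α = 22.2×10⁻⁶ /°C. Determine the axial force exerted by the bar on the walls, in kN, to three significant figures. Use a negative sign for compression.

Free thermal expansion αLΔT = 22.2e-6 · 13200 · 127 = 37.22 mm.
The walls impose strain ε = −(37.22)/13200 = -2.8194e-03; σ = Eε = 69100 · -2.8194e-03 = -194.8 MPa.
Wall reaction R = σ·A = -194.8·2372 = -462100 N = -462.1 kN.

-462 kN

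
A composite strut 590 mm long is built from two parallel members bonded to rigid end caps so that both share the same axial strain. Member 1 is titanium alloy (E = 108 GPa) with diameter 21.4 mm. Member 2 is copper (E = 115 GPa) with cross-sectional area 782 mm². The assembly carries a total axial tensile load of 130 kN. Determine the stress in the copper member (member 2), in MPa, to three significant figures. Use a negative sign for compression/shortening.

116 MPa

A_1 = 359.7 mm².
Equal strain + equilibrium ⇒ each member carries load in proportion to AE: A₁E₁ = 38850000 N, A₂E₂ = 89930000 N, ΣAE = 128800000 N.
σ₂ = P·E₂/ΣAE = 130000·115000/128800000 = 116.1 MPa.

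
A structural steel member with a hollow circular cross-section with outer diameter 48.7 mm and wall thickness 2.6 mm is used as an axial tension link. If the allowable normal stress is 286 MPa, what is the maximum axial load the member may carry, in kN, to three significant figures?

A = 376.6 mm².
P_max = σ_allow · A = 286 · 376.6 = 107700 N = 107.7 kN.

108 kN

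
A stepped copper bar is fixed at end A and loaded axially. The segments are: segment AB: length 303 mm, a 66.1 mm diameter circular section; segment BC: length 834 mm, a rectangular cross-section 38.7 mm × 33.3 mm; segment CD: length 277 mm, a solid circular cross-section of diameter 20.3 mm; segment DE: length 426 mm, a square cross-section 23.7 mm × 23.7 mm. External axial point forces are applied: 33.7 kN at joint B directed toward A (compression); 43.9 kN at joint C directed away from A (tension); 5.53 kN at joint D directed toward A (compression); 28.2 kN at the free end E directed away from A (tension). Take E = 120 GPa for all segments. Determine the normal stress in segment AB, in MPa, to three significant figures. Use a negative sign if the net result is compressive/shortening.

9.58 MPa

Internal axial forces (sectioning from the free end, tension +): N_DE = 28.2 kN, N_CD = 22.67 kN, N_BC = 66.57 kN, N_AB = 32.87 kN.
A_AB = 3432 mm².
σ_AB = N_AB/A_AB = 32870/3432 = 9.579 MPa.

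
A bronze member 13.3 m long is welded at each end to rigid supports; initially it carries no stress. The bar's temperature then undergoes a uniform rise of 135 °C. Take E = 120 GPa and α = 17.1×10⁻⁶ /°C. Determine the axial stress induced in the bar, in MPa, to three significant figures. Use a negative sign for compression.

-277 MPa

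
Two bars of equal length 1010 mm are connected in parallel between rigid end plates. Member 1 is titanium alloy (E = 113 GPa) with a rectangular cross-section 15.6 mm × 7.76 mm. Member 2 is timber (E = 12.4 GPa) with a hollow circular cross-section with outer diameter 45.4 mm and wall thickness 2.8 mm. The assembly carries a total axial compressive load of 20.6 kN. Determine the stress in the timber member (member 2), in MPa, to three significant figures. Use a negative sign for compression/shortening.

A_1 = 121.1 mm².
A_2 = 374.7 mm².
Equal strain + equilibrium ⇒ each member carries load in proportion to AE: A₁E₁ = 13680000 N, A₂E₂ = 4647000 N, ΣAE = 18330000 N.
σ₂ = P·E₂/ΣAE = -20600·12400/18330000 = -13.94 MPa.

-13.9 MPa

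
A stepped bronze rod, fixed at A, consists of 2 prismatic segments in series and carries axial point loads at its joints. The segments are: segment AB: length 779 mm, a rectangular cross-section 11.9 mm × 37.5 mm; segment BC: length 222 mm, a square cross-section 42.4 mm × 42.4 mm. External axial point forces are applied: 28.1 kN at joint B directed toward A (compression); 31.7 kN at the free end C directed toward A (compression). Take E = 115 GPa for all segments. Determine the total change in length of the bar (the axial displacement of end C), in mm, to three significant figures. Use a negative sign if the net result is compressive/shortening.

Internal axial forces (sectioning from the free end, tension +): N_BC = -31.7 kN, N_AB = -59.8 kN.
A_AB = 446.2 mm².
A_BC = 1798 mm².
δ_AB = -59800·779/(446.2·115000) = -0.9077 mm
δ_BC = -31700·222/(1798·115000) = -0.03404 mm
δ = Σδ_i = -0.9418 mm.

-0.942 mm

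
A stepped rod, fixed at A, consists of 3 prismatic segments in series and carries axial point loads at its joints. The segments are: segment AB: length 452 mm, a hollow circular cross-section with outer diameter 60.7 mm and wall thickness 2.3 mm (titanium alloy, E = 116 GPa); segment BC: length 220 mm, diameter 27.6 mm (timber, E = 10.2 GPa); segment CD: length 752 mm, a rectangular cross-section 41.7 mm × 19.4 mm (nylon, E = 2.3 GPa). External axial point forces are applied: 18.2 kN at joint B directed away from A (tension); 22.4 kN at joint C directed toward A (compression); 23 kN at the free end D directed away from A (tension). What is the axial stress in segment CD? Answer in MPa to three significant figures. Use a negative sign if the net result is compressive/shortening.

28.4 MPa

Internal axial forces (sectioning from the free end, tension +): N_CD = 23 kN, N_BC = 0.6 kN, N_AB = 18.8 kN.
A_CD = 809 mm².
σ_CD = N_CD/A_CD = 23000/809 = 28.43 MPa.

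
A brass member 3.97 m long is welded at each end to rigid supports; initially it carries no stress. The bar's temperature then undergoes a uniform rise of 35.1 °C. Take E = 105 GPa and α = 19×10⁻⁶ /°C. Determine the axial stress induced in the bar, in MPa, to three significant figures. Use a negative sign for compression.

-70.0 MPa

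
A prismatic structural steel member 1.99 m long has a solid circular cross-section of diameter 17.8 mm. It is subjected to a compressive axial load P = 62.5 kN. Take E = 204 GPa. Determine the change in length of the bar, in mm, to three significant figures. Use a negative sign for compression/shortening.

A = 248.8 mm².
δ_mech = NL/(AE) = -62500·1990/(248.8·204000) = -2.45 mm.

-2.45 mm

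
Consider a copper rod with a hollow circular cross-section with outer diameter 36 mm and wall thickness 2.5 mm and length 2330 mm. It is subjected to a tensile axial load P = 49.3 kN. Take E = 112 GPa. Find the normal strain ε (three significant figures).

0.00167

A = 263.1 mm².
σ = N/A = 187.4 MPa; ε = σ/E = 187.4/112000 = 1.673e-03.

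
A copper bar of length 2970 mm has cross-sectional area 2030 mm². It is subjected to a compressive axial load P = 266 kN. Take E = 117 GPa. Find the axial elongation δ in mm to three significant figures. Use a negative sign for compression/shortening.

δ_mech = NL/(AE) = -266000·2970/(2030·117000) = -3.326 mm.

-3.33 mm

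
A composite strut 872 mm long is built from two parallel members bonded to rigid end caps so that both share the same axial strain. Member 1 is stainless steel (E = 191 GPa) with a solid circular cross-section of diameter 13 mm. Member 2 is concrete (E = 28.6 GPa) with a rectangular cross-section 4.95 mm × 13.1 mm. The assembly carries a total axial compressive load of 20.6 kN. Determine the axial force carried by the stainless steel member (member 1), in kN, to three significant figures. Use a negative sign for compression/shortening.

-19.2 kN

A_1 = 132.7 mm².
A_2 = 64.84 mm².
Equal strain + equilibrium ⇒ each member carries load in proportion to AE: A₁E₁ = 25350000 N, A₂E₂ = 1855000 N, ΣAE = 27210000 N.
F₁ = P·A₁E₁/ΣAE = -20600·25350000/27210000 = -19200 N.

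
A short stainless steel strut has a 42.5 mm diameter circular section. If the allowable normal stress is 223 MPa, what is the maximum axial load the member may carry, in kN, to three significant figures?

A = 1419 mm².
P_max = σ_allow · A = 223 · 1419 = 316400 N = 316.4 kN.

316 kN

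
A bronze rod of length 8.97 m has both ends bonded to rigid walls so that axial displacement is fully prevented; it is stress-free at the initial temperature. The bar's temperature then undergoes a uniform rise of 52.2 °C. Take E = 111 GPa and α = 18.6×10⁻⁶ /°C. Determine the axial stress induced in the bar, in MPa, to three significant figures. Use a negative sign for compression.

-108 MPa

Free thermal expansion αLΔT = 18.6e-6 · 8970 · 52.2 = 8.709 mm.
The walls impose strain ε = −(8.709)/8970 = -9.7092e-04; σ = Eε = 111000 · -9.7092e-04 = -107.8 MPa.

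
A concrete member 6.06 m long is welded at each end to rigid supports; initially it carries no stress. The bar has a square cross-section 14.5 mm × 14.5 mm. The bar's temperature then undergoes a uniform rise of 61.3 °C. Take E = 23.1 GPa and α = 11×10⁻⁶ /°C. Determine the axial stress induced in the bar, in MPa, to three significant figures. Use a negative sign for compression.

-15.6 MPa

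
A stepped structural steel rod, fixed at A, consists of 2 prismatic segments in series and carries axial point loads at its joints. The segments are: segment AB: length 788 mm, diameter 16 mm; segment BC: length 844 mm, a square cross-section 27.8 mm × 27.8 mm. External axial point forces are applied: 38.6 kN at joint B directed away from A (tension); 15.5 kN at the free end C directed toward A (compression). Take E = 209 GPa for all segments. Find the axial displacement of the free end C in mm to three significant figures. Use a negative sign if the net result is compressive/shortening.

0.352 mm

Internal axial forces (sectioning from the free end, tension +): N_BC = -15.5 kN, N_AB = 23.1 kN.
A_AB = 201.1 mm².
A_BC = 772.8 mm².
δ_AB = 23100·788/(201.1·209000) = 0.4332 mm
δ_BC = -15500·844/(772.8·209000) = -0.08099 mm
δ = Σδ_i = 0.3522 mm.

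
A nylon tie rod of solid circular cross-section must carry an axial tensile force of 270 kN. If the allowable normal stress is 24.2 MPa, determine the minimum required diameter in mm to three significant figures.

119 mm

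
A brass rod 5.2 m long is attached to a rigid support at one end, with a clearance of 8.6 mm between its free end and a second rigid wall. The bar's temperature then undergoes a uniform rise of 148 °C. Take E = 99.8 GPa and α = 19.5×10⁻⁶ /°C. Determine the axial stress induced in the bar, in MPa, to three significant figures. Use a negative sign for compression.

-123 MPa

Free thermal expansion αLΔT = 19.5e-6 · 5200 · 148 = 15.01 mm.
The walls engage after the gap closes; constrained expansion = 15.01 − 8.6 = 6.407 mm.
The walls impose strain ε = −(6.407)/5200 = -1.2322e-03; σ = Eε = 99800 · -1.2322e-03 = -123 MPa.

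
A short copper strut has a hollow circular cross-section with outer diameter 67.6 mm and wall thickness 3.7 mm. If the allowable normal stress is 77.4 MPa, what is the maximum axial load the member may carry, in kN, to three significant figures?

A = 742.8 mm².
P_max = σ_allow · A = 77.4 · 742.8 = 57490 N = 57.49 kN.

57.5 kN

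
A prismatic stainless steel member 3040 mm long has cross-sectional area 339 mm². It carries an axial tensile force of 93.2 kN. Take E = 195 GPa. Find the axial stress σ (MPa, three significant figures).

275 MPa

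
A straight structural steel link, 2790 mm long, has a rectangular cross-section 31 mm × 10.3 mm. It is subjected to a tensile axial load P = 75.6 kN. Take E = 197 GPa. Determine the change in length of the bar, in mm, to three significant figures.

3.35 mm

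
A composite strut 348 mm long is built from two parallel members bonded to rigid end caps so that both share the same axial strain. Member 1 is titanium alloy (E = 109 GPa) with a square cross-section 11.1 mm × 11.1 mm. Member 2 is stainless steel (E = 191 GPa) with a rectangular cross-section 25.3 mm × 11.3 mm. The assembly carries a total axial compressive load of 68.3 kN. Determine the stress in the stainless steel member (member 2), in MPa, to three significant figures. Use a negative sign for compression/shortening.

A_1 = 123.2 mm².
A_2 = 285.9 mm².
Equal strain + equilibrium ⇒ each member carries load in proportion to AE: A₁E₁ = 13430000 N, A₂E₂ = 54600000 N, ΣAE = 68030000 N.
σ₂ = P·E₂/ΣAE = -68300·191000/68030000 = -191.7 MPa.

-192 MPa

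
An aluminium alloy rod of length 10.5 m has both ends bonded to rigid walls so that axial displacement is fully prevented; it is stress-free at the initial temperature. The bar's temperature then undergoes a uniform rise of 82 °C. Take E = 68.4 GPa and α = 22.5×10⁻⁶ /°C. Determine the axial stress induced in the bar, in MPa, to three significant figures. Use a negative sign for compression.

Free thermal expansion αLΔT = 22.5e-6 · 10500 · 82 = 19.37 mm.
The walls impose strain ε = −(19.37)/10500 = -1.8450e-03; σ = Eε = 68400 · -1.8450e-03 = -126.2 MPa.

-126 MPa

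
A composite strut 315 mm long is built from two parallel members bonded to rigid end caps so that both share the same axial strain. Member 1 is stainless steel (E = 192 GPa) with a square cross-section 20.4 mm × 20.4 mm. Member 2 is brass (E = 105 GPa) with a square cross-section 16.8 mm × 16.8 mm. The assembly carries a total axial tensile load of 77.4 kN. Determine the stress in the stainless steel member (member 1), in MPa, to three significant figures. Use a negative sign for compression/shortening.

136 MPa

A_1 = 416.2 mm².
A_2 = 282.2 mm².
Equal strain + equilibrium ⇒ each member carries load in proportion to AE: A₁E₁ = 79900000 N, A₂E₂ = 29640000 N, ΣAE = 109500000 N.
σ₁ = P·E₁/ΣAE = 77400·192000/109500000 = 135.7 MPa.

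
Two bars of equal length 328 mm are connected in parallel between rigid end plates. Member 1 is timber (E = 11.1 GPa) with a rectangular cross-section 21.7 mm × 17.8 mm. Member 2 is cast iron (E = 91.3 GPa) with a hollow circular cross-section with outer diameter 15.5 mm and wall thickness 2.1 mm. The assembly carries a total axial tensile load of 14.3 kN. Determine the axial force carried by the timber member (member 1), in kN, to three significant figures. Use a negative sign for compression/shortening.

4.96 kN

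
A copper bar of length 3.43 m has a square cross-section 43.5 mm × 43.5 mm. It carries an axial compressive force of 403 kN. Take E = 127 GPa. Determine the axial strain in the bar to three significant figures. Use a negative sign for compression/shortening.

-0.00168

A = 1892 mm².
σ = N/A = -213 MPa; ε = σ/E = -213/127000 = -1.677e-03.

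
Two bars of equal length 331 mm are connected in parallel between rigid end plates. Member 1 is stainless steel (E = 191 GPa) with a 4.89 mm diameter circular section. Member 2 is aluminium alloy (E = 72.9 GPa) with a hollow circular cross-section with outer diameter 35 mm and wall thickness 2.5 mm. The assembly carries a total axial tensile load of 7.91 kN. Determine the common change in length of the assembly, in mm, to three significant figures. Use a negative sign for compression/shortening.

A_1 = 18.78 mm².
A_2 = 255.3 mm².
Equal strain + equilibrium ⇒ each member carries load in proportion to AE: A₁E₁ = 3587000 N, A₂E₂ = 18610000 N, ΣAE = 22200000 N.
δ = PL/ΣAE = 7910·331/22200000 = 0.118 mm.

0.118 mm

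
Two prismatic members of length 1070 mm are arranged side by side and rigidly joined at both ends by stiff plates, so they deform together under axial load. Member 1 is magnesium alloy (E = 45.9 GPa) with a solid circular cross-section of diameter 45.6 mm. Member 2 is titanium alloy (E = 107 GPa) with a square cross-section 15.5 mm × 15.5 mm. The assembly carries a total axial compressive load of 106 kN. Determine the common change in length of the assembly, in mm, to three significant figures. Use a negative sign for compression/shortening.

A_1 = 1633 mm².
A_2 = 240.2 mm².
Equal strain + equilibrium ⇒ each member carries load in proportion to AE: A₁E₁ = 74960000 N, A₂E₂ = 25710000 N, ΣAE = 100700000 N.
δ = PL/ΣAE = -106000·1070/100700000 = -1.127 mm.

-1.13 mm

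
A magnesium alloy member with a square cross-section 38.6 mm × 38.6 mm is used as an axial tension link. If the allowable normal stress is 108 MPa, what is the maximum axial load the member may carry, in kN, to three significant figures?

A = 1490 mm².
P_max = σ_allow · A = 108 · 1490 = 160900 N = 160.9 kN.

161 kN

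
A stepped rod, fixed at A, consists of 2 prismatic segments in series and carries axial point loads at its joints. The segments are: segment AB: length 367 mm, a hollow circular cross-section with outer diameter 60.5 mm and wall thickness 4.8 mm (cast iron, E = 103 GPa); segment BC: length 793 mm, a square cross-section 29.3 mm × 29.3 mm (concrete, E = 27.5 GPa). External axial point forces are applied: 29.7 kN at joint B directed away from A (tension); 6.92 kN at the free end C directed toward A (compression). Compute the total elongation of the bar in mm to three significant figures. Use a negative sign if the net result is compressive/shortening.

-0.136 mm

Internal axial forces (sectioning from the free end, tension +): N_BC = -6.92 kN, N_AB = 22.78 kN.
A_AB = 839.9 mm².
A_BC = 858.5 mm².
δ_AB = 22780·367/(839.9·103000) = 0.09664 mm
δ_BC = -6920·793/(858.5·27500) = -0.2324 mm
δ = Σδ_i = -0.1358 mm.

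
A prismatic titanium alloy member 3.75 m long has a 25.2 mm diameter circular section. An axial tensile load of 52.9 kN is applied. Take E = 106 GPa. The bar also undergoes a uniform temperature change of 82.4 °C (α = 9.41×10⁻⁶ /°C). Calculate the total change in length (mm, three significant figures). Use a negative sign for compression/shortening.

A = 498.8 mm².
δ_mech = NL/(AE) = 52900·3750/(498.8·106000) = 3.752 mm.
δ_thermal = αLΔT = 9.41e-6·3750·82.4 = 2.908 mm.
δ = δ_mech + δ_thermal = 6.66 mm.

6.66 mm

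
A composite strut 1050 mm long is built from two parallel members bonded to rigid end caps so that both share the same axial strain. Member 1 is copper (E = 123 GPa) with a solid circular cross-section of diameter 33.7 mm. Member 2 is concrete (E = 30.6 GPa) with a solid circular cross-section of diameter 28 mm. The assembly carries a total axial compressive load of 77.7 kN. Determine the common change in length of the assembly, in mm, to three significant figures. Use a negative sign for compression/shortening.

-0.635 mm

A_1 = 892 mm².
A_2 = 615.8 mm².
Equal strain + equilibrium ⇒ each member carries load in proportion to AE: A₁E₁ = 109700000 N, A₂E₂ = 18840000 N, ΣAE = 128600000 N.
δ = PL/ΣAE = -77700·1050/128600000 = -0.6346 mm.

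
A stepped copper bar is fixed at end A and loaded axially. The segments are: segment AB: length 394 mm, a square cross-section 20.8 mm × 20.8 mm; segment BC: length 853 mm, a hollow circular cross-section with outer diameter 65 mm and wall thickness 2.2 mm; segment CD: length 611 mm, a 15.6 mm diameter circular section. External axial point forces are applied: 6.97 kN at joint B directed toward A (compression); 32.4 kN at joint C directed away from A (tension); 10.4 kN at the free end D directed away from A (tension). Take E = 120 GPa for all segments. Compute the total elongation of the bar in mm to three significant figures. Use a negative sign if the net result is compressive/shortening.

1.25 mm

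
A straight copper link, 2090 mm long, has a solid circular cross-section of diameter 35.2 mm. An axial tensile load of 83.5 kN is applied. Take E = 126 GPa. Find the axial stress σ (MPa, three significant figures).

85.8 MPa

A = 973.1 mm².
σ = N/A = 83500/973.1 = 85.8 MPa.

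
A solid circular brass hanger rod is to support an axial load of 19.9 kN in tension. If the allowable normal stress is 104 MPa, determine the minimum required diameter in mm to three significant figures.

Required area A ≥ P/σ_allow = 19900/104 = 191.3 mm².
For a solid circular section, d ≥ √(4A/π) = 15.61 mm.

15.6 mm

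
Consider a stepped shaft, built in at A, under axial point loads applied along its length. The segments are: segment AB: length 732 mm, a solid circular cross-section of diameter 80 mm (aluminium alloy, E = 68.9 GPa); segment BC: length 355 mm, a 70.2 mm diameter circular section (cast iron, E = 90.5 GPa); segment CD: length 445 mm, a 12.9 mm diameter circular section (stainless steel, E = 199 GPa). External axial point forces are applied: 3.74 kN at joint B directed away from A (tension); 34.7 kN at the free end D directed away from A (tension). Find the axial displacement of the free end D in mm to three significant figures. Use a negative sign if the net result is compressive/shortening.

Internal axial forces (sectioning from the free end, tension +): N_CD = 34.7 kN, N_BC = 34.7 kN, N_AB = 38.44 kN.
A_AB = 5027 mm².
A_BC = 3870 mm².
A_CD = 130.7 mm².
δ_AB = 38440·732/(5027·68900) = 0.08125 mm
δ_BC = 34700·355/(3870·90500) = 0.03517 mm
δ_CD = 34700·445/(130.7·199000) = 0.5937 mm
δ = Σδ_i = 0.7101 mm.

0.710 mm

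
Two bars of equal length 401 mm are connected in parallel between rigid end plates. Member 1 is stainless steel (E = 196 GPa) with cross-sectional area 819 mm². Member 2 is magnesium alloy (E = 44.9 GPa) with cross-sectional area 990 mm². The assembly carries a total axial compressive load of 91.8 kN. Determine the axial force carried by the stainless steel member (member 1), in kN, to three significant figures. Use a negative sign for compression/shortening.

-71.9 kN

Equal strain + equilibrium ⇒ each member carries load in proportion to AE: A₁E₁ = 160500000 N, A₂E₂ = 44450000 N, ΣAE = 205000000 N.
F₁ = P·A₁E₁/ΣAE = -91800·160500000/205000000 = -71890 N.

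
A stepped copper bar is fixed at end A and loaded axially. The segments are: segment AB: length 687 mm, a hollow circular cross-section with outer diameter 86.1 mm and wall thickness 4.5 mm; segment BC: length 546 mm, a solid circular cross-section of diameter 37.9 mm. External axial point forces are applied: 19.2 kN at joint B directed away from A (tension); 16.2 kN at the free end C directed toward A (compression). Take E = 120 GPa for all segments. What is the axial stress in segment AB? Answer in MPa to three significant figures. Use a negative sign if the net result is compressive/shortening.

2.60 MPa

Internal axial forces (sectioning from the free end, tension +): N_BC = -16.2 kN, N_AB = 3 kN.
A_AB = 1154 mm².
σ_AB = N_AB/A_AB = 3000/1154 = 2.601 MPa.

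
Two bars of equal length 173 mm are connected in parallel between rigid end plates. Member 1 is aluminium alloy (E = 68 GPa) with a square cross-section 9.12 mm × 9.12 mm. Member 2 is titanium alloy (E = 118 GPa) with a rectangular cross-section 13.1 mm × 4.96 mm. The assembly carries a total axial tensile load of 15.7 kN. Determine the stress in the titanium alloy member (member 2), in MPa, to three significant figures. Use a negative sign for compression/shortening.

A_1 = 83.17 mm².
A_2 = 64.98 mm².
Equal strain + equilibrium ⇒ each member carries load in proportion to AE: A₁E₁ = 5656000 N, A₂E₂ = 7667000 N, ΣAE = 13320000 N.
σ₂ = P·E₂/ΣAE = 15700·118000/13320000 = 139.1 MPa.

139 MPa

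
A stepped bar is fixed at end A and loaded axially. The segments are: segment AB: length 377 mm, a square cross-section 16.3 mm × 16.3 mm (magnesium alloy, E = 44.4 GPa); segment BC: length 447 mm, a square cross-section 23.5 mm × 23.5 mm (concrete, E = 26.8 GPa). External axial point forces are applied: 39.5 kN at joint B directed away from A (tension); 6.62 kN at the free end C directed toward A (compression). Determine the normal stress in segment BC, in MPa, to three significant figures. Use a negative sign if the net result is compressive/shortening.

Internal axial forces (sectioning from the free end, tension +): N_BC = -6.62 kN, N_AB = 32.88 kN.
A_BC = 552.2 mm².
σ_BC = N_BC/A_BC = -6620/552.2 = -11.99 MPa.

-12.0 MPa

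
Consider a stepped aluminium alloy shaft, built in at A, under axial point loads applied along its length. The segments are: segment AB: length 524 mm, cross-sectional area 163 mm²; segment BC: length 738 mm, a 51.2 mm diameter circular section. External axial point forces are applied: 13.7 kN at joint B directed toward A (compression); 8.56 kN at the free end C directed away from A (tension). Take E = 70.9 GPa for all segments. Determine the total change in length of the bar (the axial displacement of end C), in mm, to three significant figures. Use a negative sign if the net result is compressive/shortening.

-0.190 mm

Internal axial forces (sectioning from the free end, tension +): N_BC = 8.56 kN, N_AB = -5.14 kN.
A_BC = 2059 mm².
δ_AB = -5140·524/(163·70900) = -0.2331 mm
δ_BC = 8560·738/(2059·70900) = 0.04328 mm
δ = Σδ_i = -0.1898 mm.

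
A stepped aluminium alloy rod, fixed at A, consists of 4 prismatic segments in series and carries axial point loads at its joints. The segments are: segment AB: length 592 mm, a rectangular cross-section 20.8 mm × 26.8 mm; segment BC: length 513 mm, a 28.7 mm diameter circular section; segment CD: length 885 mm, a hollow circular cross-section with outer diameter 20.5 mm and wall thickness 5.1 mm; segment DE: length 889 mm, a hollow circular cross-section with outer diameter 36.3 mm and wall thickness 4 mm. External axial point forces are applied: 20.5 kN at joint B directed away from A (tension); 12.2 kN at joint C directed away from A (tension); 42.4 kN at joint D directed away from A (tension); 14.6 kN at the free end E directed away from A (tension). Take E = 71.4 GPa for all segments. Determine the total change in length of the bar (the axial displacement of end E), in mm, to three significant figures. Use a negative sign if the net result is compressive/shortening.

5.41 mm

Internal axial forces (sectioning from the free end, tension +): N_DE = 14.6 kN, N_CD = 57 kN, N_BC = 69.2 kN, N_AB = 89.7 kN.
A_AB = 557.4 mm².
A_BC = 646.9 mm².
A_CD = 246.7 mm².
A_DE = 405.9 mm².
δ_AB = 89700·592/(557.4·71400) = 1.334 mm
δ_BC = 69200·513/(646.9·71400) = 0.7685 mm
δ_CD = 57000·885/(246.7·71400) = 2.863 mm
δ_DE = 14600·889/(405.9·71400) = 0.4479 mm
δ = Σδ_i = 5.414 mm.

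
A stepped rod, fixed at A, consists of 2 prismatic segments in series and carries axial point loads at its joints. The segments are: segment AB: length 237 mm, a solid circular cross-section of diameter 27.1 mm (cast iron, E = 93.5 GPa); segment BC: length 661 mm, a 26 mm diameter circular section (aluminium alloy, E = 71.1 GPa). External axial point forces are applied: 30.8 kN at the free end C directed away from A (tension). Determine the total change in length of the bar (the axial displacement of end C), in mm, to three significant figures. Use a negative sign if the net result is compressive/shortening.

Internal axial forces (sectioning from the free end, tension +): N_BC = 30.8 kN, N_AB = 30.8 kN.
A_AB = 576.8 mm².
A_BC = 530.9 mm².
δ_AB = 30800·237/(576.8·93500) = 0.1354 mm
δ_BC = 30800·661/(530.9·71100) = 0.5393 mm
δ = Σδ_i = 0.6747 mm.

0.675 mm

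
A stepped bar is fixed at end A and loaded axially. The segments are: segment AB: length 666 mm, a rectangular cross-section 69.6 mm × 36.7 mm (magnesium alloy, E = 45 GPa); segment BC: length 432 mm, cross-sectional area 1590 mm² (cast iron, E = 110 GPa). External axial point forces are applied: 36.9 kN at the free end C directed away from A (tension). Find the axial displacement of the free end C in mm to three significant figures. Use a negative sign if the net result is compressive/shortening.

0.305 mm

Internal axial forces (sectioning from the free end, tension +): N_BC = 36.9 kN, N_AB = 36.9 kN.
A_AB = 2554 mm².
δ_AB = 36900·666/(2554·45000) = 0.2138 mm
δ_BC = 36900·432/(1590·110000) = 0.09114 mm
δ = Σδ_i = 0.3049 mm.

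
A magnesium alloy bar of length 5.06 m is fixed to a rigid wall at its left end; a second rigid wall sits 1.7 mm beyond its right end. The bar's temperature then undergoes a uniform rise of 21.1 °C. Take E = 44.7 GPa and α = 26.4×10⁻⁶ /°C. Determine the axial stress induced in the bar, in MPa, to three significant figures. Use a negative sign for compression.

-9.88 MPa

Free thermal expansion αLΔT = 26.4e-6 · 5060 · 21.1 = 2.819 mm.
The walls engage after the gap closes; constrained expansion = 2.819 − 1.7 = 1.119 mm.
The walls impose strain ε = −(1.119)/5060 = -2.2107e-04; σ = Eε = 44700 · -2.2107e-04 = -9.882 MPa.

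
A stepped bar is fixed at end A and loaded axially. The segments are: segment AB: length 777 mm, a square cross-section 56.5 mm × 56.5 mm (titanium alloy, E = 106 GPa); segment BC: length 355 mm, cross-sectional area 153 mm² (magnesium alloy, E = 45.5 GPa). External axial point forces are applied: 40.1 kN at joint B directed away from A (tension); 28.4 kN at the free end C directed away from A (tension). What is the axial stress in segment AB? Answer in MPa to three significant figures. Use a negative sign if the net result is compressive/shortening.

Internal axial forces (sectioning from the free end, tension +): N_BC = 28.4 kN, N_AB = 68.5 kN.
A_AB = 3192 mm².
σ_AB = N_AB/A_AB = 68500/3192 = 21.46 MPa.

21.5 MPa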